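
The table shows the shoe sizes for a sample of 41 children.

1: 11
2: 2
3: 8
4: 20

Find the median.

3

Cumulative frequencies: 11, 13, 21, 41
n = 41, so the median is the value in position (n+1)/2 = 21.
Position 21 falls at value 3.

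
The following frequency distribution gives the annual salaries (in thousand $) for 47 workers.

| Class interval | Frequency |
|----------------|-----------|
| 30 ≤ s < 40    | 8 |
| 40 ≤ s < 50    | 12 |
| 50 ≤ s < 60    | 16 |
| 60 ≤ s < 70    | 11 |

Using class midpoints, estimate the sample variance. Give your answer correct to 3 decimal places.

106.198

Midpoints: 35, 45, 55, 65
n = 47, Σfm = 2415, mean = 51.3830
Σfm² = 128975
Σf(m − x̄)² = Σfm² − (Σfm)²/n = 128975 − 2415²/47 = 4885.1064
Sample variance = 4885.1064 / 46 = 106.1980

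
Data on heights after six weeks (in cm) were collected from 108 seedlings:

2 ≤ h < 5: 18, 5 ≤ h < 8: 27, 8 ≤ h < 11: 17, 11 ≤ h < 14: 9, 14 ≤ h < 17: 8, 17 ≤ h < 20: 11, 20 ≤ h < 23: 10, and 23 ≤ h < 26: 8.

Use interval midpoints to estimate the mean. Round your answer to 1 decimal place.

Midpoints: 3.5, 6.5, 9.5, 12.5, 15.5, 18.5, 21.5, 24.5
Σfm = 18×3.5 + 27×6.5 + 17×9.5 + 9×12.5 + 8×15.5 + 11×18.5 + 10×21.5 + 8×24.5 = 1251
n = Σf = 108
Mean = 1251 / 108 = 11.5833

11.6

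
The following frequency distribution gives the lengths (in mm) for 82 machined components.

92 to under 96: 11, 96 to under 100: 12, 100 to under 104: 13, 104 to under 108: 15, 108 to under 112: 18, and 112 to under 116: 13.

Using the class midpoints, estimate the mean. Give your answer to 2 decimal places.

Midpoints: 94, 98, 102, 106, 110, 114
Σfm = 11×94 + 12×98 + 13×102 + 15×106 + 18×110 + 13×114 = 8588
n = Σf = 82
Mean = 8588 / 82 = 104.7317

104.73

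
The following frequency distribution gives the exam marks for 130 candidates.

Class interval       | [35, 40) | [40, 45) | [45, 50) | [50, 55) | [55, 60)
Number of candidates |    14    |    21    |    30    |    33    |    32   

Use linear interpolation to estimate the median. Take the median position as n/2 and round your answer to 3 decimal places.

Cumulative frequencies: 14, 35, 65, 98, 130
n = 130; position = n/2 = 65.
This falls in the class [45, 50): L = 45, F = 35, f = 30, h = 5.
Median ≈ 45 + ((65 − 35) / 30) × 5 = 50.0000

50.000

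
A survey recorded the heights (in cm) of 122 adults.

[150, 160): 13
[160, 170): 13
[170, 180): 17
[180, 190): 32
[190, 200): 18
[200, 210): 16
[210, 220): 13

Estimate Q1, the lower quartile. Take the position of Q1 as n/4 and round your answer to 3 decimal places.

Cumulative frequencies: 13, 26, 43, 75, 93, 109, 122
n = 122; position = n/4 = 30.5.
This falls in the class [170, 180): L = 170, F = 26, f = 17, h = 10.
Lower quartile ≈ 170 + ((30.5 − 26) / 17) × 10 = 172.6471

172.647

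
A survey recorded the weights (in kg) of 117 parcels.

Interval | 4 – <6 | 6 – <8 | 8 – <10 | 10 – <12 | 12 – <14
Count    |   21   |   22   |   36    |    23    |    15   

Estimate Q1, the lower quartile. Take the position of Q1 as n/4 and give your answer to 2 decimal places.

Cumulative frequencies: 21, 43, 79, 102, 117
n = 117; position = n/4 = 29.25.
This falls in the class 6 – <8: L = 6, F = 21, f = 22, h = 2.
Lower quartile ≈ 6 + ((29.25 − 21) / 22) × 2 = 6.7500

6.75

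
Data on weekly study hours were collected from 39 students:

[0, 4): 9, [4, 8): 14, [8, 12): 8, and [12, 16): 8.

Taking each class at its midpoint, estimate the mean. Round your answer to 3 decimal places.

7.538

Midpoints: 2, 6, 10, 14
Σfm = 9×2 + 14×6 + 8×10 + 8×14 = 294
n = Σf = 39
Mean = 294 / 39 = 7.5385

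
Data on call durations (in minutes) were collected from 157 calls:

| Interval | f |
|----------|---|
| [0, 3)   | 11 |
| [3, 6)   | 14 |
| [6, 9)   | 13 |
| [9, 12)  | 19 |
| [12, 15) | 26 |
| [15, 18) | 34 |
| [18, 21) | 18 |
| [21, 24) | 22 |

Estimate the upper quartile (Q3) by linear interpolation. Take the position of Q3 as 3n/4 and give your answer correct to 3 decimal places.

Cumulative frequencies: 11, 25, 38, 57, 83, 117, 135, 157
n = 157; position = 3n/4 = 117.75.
This falls in the class [18, 21): L = 18, F = 117, f = 18, h = 3.
Upper quartile ≈ 18 + ((117.75 − 117) / 18) × 3 = 18.1250

18.125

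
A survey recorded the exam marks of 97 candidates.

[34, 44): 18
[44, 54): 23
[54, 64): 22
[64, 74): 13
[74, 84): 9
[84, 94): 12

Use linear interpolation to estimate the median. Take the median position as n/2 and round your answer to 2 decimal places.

57.41

Cumulative frequencies: 18, 41, 63, 76, 85, 97
n = 97; position = n/2 = 48.5.
This falls in the class [54, 64): L = 54, F = 41, f = 22, h = 10.
Median ≈ 54 + ((48.5 − 41) / 22) × 10 = 57.4091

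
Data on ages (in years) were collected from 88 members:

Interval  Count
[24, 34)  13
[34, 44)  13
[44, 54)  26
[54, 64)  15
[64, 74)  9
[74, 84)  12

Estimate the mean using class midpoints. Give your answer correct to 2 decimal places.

52.41

Midpoints: 29, 39, 49, 59, 69, 79
Σfm = 13×29 + 13×39 + 26×49 + 15×59 + 9×69 + 12×79 = 4612
n = Σf = 88
Mean = 4612 / 88 = 52.4091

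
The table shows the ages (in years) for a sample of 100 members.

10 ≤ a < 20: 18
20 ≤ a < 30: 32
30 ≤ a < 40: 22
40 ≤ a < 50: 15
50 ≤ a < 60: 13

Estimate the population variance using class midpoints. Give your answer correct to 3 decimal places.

Midpoints: 15, 25, 35, 45, 55
n = 100, Σfm = 3230, mean = 32.3000
Σfm² = 120700
Σf(m − x̄)² = Σfm² − (Σfm)²/n = 120700 − 3230²/100 = 16371.0000
Population variance = 16371.0000 / 100 = 163.7100

163.710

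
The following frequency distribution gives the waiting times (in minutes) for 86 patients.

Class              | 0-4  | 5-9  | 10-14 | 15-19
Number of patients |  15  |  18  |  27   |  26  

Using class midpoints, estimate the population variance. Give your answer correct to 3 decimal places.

28.597

Midpoints: 2, 7, 12, 17
n = 86, Σfm = 922, mean = 10.7209
Σfm² = 12344
Σf(m − x̄)² = Σfm² − (Σfm)²/n = 12344 − 922²/86 = 2459.3023
Population variance = 2459.3023 / 86 = 28.5965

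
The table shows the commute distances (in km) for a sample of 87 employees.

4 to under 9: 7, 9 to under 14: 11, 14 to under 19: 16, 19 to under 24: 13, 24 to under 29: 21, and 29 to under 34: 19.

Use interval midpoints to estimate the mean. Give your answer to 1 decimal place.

Midpoints: 6.5, 11.5, 16.5, 21.5, 26.5, 31.5
Σfm = 7×6.5 + 11×11.5 + 16×16.5 + 13×21.5 + 21×26.5 + 19×31.5 = 1870.5
n = Σf = 87
Mean = 1870.5 / 87 = 21.5000

21.5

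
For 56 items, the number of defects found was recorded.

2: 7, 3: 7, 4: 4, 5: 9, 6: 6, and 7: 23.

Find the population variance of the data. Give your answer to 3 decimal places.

Values: 2, 3, 4, 5, 6, 7
n = 56, Σfx = 293, mean = 5.2321
Σfx² = 1723
Σf(x − x̄)² = Σfx² − (Σfx)²/n = 1723 − 293²/56 = 189.9821
Population variance = 189.9821 / 56 = 3.3925

3.393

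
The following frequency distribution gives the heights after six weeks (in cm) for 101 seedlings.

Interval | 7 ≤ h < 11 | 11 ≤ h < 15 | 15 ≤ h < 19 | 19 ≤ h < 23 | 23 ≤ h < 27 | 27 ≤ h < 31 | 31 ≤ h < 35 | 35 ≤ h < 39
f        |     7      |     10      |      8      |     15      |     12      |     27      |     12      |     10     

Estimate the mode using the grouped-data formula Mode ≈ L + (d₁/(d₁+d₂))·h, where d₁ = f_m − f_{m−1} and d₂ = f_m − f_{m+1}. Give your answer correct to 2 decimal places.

29.00

Modal class: 27 ≤ h < 31 (highest frequency 27).
d₁ = 27 − 12 = 15, d₂ = 27 − 12 = 15
Mode ≈ 27 + (15/(15+15)) × 4 = 27 + 2.0000 = 29.0000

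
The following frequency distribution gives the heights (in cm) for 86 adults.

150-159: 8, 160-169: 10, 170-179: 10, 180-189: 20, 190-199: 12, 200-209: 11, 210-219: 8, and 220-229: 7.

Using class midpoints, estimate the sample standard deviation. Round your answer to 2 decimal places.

Midpoints: 154.5, 164.5, 174.5, 184.5, 194.5, 204.5, 214.5, 224.5
n = 86, Σfm = 16187, mean = 188.2209
Σfm² = 3081741.5
Σf(m − x̄)² = Σfm² − (Σfm)²/n = 3081741.5 − 16187²/86 = 35009.3023
Sample variance = 35009.3023 / 85 = 411.8741
Standard deviation = √411.8741 = 20.2947

20.29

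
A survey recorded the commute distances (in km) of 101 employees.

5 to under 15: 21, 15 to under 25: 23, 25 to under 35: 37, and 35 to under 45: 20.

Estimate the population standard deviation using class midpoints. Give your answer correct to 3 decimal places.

10.290

Midpoints: 10, 20, 30, 40
n = 101, Σfm = 2580, mean = 25.5446
Σfm² = 76600
Σf(m − x̄)² = Σfm² − (Σfm)²/n = 76600 − 2580²/101 = 10695.0495
Population variance = 10695.0495 / 101 = 105.8916
Standard deviation = √105.8916 = 10.2904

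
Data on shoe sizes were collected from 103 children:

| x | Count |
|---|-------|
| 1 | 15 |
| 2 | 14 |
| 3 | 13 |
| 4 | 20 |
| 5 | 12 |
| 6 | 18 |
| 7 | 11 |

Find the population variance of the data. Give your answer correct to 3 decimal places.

3.755

Values: 1, 2, 3, 4, 5, 6, 7
n = 103, Σfx = 407, mean = 3.9515
Σfx² = 1995
Σf(x − x̄)² = Σfx² − (Σfx)²/n = 1995 − 407²/103 = 386.7573
Population variance = 386.7573 / 103 = 3.7549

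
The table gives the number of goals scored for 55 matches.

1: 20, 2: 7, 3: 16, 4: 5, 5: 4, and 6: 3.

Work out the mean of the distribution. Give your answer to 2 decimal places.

2.55

Values: 1, 2, 3, 4, 5, 6
Σfx = 20×1 + 7×2 + 16×3 + 5×4 + 4×5 + 3×6 = 140
n = Σf = 55
Mean = 140 / 55 = 2.5455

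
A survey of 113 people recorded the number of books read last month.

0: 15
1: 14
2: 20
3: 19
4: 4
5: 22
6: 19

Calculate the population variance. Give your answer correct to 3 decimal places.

Values: 0, 1, 2, 3, 4, 5, 6
n = 113, Σfx = 351, mean = 3.1062
Σfx² = 1563
Σf(x − x̄)² = Σfx² − (Σfx)²/n = 1563 − 351²/113 = 472.7257
Population variance = 472.7257 / 113 = 4.1834

4.183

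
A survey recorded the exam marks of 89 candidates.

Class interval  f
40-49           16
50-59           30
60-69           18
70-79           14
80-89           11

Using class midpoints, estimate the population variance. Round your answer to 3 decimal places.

Midpoints: 44.5, 54.5, 64.5, 74.5, 84.5
n = 89, Σfm = 5480.5, mean = 61.5787
Σfm² = 351922.25
Σf(m − x̄)² = Σfm² − (Σfm)²/n = 351922.25 − 5480.5²/89 = 14440.4494
Population variance = 14440.4494 / 89 = 162.2522

162.252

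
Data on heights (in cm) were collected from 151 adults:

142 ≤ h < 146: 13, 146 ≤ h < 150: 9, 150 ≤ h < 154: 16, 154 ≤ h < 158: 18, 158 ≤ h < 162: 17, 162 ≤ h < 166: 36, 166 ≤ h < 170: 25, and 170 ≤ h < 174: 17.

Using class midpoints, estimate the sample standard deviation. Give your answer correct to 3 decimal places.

8.388

Midpoints: 144, 148, 152, 156, 160, 164, 168, 172
n = 151, Σfm = 24192, mean = 160.2119
Σfm² = 3886400
Σf(m − x̄)² = Σfm² − (Σfm)²/n = 3886400 − 24192²/151 = 10553.2185
Sample variance = 10553.2185 / 150 = 70.3548
Standard deviation = √70.3548 = 8.3878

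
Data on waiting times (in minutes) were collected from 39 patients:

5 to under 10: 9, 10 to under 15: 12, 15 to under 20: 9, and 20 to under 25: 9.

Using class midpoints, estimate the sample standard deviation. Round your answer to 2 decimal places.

Midpoints: 7.5, 12.5, 17.5, 22.5
n = 39, Σfm = 577.5, mean = 14.8077
Σfm² = 9693.75
Σf(m − x̄)² = Σfm² − (Σfm)²/n = 9693.75 − 577.5²/39 = 1142.3077
Sample variance = 1142.3077 / 38 = 30.0607
Standard deviation = √30.0607 = 5.4828

5.48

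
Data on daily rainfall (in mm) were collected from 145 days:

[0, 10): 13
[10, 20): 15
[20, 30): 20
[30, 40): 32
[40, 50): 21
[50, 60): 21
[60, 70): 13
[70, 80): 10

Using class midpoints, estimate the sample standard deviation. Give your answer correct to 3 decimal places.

Midpoints: 5, 15, 25, 35, 45, 55, 65, 75
n = 145, Σfm = 5605, mean = 38.6552
Σfm² = 272625
Σf(m − x̄)² = Σfm² − (Σfm)²/n = 272625 − 5605²/145 = 55962.7586
Sample variance = 55962.7586 / 144 = 388.6303
Standard deviation = √388.6303 = 19.7137

19.714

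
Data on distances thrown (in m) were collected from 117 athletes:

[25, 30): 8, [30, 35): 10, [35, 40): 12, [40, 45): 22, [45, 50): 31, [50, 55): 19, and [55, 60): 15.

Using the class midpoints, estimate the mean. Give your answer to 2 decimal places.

44.98

Midpoints: 27.5, 32.5, 37.5, 42.5, 47.5, 52.5, 57.5
Σfm = 8×27.5 + 10×32.5 + 12×37.5 + 22×42.5 + 31×47.5 + 19×52.5 + 15×57.5 = 5262.5
n = Σf = 117
Mean = 5262.5 / 117 = 44.9786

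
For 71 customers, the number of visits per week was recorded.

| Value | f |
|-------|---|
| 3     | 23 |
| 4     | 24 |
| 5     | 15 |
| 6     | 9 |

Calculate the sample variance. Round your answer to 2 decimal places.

Values: 3, 4, 5, 6
n = 71, Σfx = 294, mean = 4.1408
Σfx² = 1290
Σf(x − x̄)² = Σfx² − (Σfx)²/n = 1290 − 294²/71 = 72.5915
Sample variance = 72.5915 / 70 = 1.0370

1.04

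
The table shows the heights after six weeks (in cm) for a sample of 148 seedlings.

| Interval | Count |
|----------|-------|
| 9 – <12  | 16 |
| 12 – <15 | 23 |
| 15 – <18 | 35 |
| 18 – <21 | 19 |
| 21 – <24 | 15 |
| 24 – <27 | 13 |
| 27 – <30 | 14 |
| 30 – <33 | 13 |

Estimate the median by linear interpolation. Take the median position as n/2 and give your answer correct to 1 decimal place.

Cumulative frequencies: 16, 39, 74, 93, 108, 121, 135, 148
n = 148; position = n/2 = 74.
This falls in the class 15 – <18: L = 15, F = 39, f = 35, h = 3.
Median ≈ 15 + ((74 − 39) / 35) × 3 = 18.0000

18.0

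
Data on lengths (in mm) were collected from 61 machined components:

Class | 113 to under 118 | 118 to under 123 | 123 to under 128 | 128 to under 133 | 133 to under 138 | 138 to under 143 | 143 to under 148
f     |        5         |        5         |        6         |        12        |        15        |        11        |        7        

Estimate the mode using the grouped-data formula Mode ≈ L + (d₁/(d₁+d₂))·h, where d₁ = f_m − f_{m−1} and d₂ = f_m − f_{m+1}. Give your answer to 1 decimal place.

135.1

Modal class: 133 to under 138 (highest frequency 15).
d₁ = 15 − 12 = 3, d₂ = 15 − 11 = 4
Mode ≈ 133 + (3/(3+4)) × 5 = 133 + 2.1429 = 135.1429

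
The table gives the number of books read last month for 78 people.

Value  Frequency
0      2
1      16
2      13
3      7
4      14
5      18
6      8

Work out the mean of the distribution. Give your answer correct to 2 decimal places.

Values: 0, 1, 2, 3, 4, 5, 6
Σfx = 2×0 + 16×1 + 13×2 + 7×3 + 14×4 + 18×5 + 8×6 = 257
n = Σf = 78
Mean = 257 / 78 = 3.2949

3.29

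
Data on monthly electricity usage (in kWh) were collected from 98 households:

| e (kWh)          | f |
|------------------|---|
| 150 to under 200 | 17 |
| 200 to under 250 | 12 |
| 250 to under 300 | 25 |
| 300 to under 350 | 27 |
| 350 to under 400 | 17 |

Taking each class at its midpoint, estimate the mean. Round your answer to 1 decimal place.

Midpoints: 175, 225, 275, 325, 375
Σfm = 17×175 + 12×225 + 25×275 + 27×325 + 17×375 = 27700
n = Σf = 98
Mean = 27700 / 98 = 282.6531

282.7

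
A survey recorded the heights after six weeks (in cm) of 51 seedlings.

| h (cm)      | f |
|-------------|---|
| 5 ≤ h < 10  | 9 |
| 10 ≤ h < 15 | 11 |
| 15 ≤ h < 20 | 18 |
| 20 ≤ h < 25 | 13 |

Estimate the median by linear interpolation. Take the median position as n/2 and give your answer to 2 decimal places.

16.53

Cumulative frequencies: 9, 20, 38, 51
n = 51; position = n/2 = 25.5.
This falls in the class 15 ≤ h < 20: L = 15, F = 20, f = 18, h = 5.
Median ≈ 15 + ((25.5 − 20) / 18) × 5 = 16.5278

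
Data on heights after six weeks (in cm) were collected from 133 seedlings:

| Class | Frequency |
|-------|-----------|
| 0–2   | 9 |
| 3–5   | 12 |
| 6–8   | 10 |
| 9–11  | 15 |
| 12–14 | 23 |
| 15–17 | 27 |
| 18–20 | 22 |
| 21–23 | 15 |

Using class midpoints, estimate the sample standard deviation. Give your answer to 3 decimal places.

Midpoints: 1, 4, 7, 10, 13, 16, 19, 22
n = 133, Σfm = 1756, mean = 13.2030
Σfm² = 28192
Σf(m − x̄)² = Σfm² − (Σfm)²/n = 28192 − 1756²/133 = 5007.5188
Sample variance = 5007.5188 / 132 = 37.9357
Standard deviation = √37.9357 = 6.1592

6.159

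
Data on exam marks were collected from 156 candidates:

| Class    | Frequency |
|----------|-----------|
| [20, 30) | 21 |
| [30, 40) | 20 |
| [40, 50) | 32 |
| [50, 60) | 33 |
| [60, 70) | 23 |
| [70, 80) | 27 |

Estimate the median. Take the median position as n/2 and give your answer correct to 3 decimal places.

51.515

Cumulative frequencies: 21, 41, 73, 106, 129, 156
n = 156; position = n/2 = 78.
This falls in the class [50, 60): L = 50, F = 73, f = 33, h = 10.
Median ≈ 50 + ((78 − 73) / 33) × 10 = 51.5152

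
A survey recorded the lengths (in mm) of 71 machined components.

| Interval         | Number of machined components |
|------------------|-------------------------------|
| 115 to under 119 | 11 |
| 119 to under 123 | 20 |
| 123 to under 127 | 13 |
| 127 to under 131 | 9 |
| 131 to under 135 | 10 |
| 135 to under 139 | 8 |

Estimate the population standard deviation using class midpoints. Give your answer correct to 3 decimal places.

6.427

Midpoints: 117, 121, 125, 129, 133, 137
n = 71, Σfm = 8919, mean = 125.6197
Σfm² = 1123335
Σf(m − x̄)² = Σfm² − (Σfm)²/n = 1123335 − 8919²/71 = 2932.7324
Population variance = 2932.7324 / 71 = 41.3061
Standard deviation = √41.3061 = 6.4270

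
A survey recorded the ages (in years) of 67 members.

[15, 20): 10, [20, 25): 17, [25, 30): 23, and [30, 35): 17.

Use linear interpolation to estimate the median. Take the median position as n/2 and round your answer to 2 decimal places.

Cumulative frequencies: 10, 27, 50, 67
n = 67; position = n/2 = 33.5.
This falls in the class [25, 30): L = 25, F = 27, f = 23, h = 5.
Median ≈ 25 + ((33.5 − 27) / 23) × 5 = 26.4130

26.41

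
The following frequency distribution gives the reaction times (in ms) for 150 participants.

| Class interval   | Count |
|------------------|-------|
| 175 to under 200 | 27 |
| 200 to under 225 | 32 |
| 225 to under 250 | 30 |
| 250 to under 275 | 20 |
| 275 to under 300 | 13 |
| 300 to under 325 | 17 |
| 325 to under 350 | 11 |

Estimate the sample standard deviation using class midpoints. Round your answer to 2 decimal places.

46.74

Midpoints: 187.5, 212.5, 237.5, 262.5, 287.5, 312.5, 337.5
n = 150, Σfm = 37000, mean = 246.6667
Σfm² = 9452187.5
Σf(m − x̄)² = Σfm² − (Σfm)²/n = 9452187.5 − 37000²/150 = 325520.8333
Sample variance = 325520.8333 / 149 = 2184.7036
Standard deviation = √2184.7036 = 46.7408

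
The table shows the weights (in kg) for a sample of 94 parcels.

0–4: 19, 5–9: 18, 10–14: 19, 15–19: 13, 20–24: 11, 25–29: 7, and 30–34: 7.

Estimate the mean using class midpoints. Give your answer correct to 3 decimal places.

13.489

Midpoints: 2, 7, 12, 17, 22, 27, 32
Σfm = 19×2 + 18×7 + 19×12 + 13×17 + 11×22 + 7×27 + 7×32 = 1268
n = Σf = 94
Mean = 1268 / 94 = 13.4894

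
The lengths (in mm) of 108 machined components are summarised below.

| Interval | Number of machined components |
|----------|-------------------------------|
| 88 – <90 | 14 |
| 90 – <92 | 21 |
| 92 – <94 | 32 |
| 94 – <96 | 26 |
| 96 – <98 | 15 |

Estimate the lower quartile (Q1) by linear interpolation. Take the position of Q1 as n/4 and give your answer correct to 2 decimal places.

91.24

Cumulative frequencies: 14, 35, 67, 93, 108
n = 108; position = n/4 = 27.
This falls in the class 90 – <92: L = 90, F = 14, f = 21, h = 2.
Lower quartile ≈ 90 + ((27 − 14) / 21) × 2 = 91.2381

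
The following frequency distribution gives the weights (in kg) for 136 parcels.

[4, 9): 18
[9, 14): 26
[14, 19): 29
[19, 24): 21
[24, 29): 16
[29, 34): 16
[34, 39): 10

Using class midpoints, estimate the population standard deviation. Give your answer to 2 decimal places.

9.00

Midpoints: 6.5, 11.5, 16.5, 21.5, 26.5, 31.5, 36.5
n = 136, Σfm = 2639, mean = 19.4044
Σfm² = 62236
Σf(m − x̄)² = Σfm² − (Σfm)²/n = 62236 − 2639²/136 = 11027.7574
Population variance = 11027.7574 / 136 = 81.0865
Standard deviation = √81.0865 = 9.0048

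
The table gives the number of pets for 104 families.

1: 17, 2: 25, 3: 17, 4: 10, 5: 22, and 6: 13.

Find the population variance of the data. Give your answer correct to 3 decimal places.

Values: 1, 2, 3, 4, 5, 6
n = 104, Σfx = 346, mean = 3.3269
Σfx² = 1448
Σf(x − x̄)² = Σfx² − (Σfx)²/n = 1448 − 346²/104 = 296.8846
Population variance = 296.8846 / 104 = 2.8547

2.855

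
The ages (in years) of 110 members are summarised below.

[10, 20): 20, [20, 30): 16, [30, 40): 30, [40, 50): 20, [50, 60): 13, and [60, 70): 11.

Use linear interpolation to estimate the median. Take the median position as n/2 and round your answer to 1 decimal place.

Cumulative frequencies: 20, 36, 66, 86, 99, 110
n = 110; position = n/2 = 55.
This falls in the class [30, 40): L = 30, F = 36, f = 30, h = 10.
Median ≈ 30 + ((55 − 36) / 30) × 10 = 36.3333

36.3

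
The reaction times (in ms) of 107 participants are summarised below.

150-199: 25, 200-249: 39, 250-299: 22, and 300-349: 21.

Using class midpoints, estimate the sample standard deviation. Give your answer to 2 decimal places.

52.48

Midpoints: 174.5, 224.5, 274.5, 324.5
n = 107, Σfm = 25971.5, mean = 242.7243
Σfm² = 6595876.75
Σf(m − x̄)² = Σfm² − (Σfm)²/n = 6595876.75 − 25971.5²/107 = 291962.6168
Sample variance = 291962.6168 / 106 = 2754.3643
Standard deviation = √2754.3643 = 52.4820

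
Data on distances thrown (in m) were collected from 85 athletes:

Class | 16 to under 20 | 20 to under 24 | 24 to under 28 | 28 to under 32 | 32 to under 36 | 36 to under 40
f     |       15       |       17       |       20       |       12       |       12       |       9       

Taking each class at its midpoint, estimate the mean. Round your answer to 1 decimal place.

Midpoints: 18, 22, 26, 30, 34, 38
Σfm = 15×18 + 17×22 + 20×26 + 12×30 + 12×34 + 9×38 = 2274
n = Σf = 85
Mean = 2274 / 85 = 26.7529

26.8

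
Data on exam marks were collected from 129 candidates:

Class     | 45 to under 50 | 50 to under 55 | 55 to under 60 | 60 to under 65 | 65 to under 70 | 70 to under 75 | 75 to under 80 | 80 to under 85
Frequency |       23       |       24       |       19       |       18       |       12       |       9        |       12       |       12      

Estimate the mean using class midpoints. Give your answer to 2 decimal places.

61.65

Midpoints: 47.5, 52.5, 57.5, 62.5, 67.5, 72.5, 77.5, 82.5
Σfm = 23×47.5 + 24×52.5 + 19×57.5 + 18×62.5 + 12×67.5 + 9×72.5 + 12×77.5 + 12×82.5 = 7952.5
n = Σf = 129
Mean = 7952.5 / 129 = 61.6473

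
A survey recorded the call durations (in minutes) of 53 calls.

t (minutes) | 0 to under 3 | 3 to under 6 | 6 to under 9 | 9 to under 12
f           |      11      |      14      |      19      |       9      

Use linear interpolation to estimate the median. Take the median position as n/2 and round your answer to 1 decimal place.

Cumulative frequencies: 11, 25, 44, 53
n = 53; position = n/2 = 26.5.
This falls in the class 6 to under 9: L = 6, F = 25, f = 19, h = 3.
Median ≈ 6 + ((26.5 − 25) / 19) × 3 = 6.2368

6.2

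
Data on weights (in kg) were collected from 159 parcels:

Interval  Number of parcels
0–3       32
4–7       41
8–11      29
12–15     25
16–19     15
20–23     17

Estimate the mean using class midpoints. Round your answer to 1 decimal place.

9.5

Midpoints: 1.5, 5.5, 9.5, 13.5, 17.5, 21.5
Σfm = 32×1.5 + 41×5.5 + 29×9.5 + 25×13.5 + 15×17.5 + 17×21.5 = 1514.5
n = Σf = 159
Mean = 1514.5 / 159 = 9.5252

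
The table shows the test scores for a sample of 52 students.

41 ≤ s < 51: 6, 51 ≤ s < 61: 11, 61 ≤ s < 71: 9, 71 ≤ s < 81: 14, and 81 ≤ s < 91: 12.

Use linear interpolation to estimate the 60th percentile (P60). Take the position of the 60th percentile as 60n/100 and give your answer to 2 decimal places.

74.71

Cumulative frequencies: 6, 17, 26, 40, 52
n = 52; position = 60n/100 = 31.2.
This falls in the class 71 ≤ s < 81: L = 71, F = 26, f = 14, h = 10.
60th percentile ≈ 71 + ((31.2 − 26) / 14) × 10 = 74.7143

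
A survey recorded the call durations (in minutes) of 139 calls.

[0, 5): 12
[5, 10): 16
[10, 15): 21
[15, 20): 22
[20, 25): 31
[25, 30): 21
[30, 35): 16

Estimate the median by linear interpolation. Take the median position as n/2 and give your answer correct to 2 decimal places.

Cumulative frequencies: 12, 28, 49, 71, 102, 123, 139
n = 139; position = n/2 = 69.5.
This falls in the class [15, 20): L = 15, F = 49, f = 22, h = 5.
Median ≈ 15 + ((69.5 − 49) / 22) × 5 = 19.6591

19.66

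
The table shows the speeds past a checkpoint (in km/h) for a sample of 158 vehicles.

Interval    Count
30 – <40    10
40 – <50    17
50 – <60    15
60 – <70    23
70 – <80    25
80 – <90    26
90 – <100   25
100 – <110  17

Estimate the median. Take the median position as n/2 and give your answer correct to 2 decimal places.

75.60

Cumulative frequencies: 10, 27, 42, 65, 90, 116, 141, 158
n = 158; position = n/2 = 79.
This falls in the class 70 – <80: L = 70, F = 65, f = 25, h = 10.
Median ≈ 70 + ((79 − 65) / 25) × 10 = 75.6000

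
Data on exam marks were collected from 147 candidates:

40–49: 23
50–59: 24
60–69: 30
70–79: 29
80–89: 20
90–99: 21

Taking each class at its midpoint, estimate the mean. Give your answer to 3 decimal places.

Midpoints: 44.5, 54.5, 64.5, 74.5, 84.5, 94.5
Σfm = 23×44.5 + 24×54.5 + 30×64.5 + 29×74.5 + 20×84.5 + 21×94.5 = 10101.5
n = Σf = 147
Mean = 10101.5 / 147 = 68.7177

68.718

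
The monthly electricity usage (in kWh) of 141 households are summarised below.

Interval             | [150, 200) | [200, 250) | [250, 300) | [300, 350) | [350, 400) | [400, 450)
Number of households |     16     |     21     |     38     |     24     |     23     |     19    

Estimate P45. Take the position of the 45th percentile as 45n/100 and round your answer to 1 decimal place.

284.8

Cumulative frequencies: 16, 37, 75, 99, 122, 141
n = 141; position = 45n/100 = 63.45.
This falls in the class [250, 300): L = 250, F = 37, f = 38, h = 50.
45th percentile ≈ 250 + ((63.45 − 37) / 38) × 50 = 284.8026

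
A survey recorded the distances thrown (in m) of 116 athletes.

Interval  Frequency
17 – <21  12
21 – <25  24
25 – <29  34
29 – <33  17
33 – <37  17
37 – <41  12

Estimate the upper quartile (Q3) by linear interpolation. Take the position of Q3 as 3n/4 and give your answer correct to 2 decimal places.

33.00

Cumulative frequencies: 12, 36, 70, 87, 104, 116
n = 116; position = 3n/4 = 87.
This falls in the class 29 – <33: L = 29, F = 70, f = 17, h = 4.
Upper quartile ≈ 29 + ((87 − 70) / 17) × 4 = 33.0000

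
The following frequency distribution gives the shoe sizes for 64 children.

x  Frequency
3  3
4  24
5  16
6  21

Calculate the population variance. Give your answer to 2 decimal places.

0.87

Values: 3, 4, 5, 6
n = 64, Σfx = 311, mean = 4.8594
Σfx² = 1567
Σf(x − x̄)² = Σfx² − (Σfx)²/n = 1567 − 311²/64 = 55.7344
Population variance = 55.7344 / 64 = 0.8708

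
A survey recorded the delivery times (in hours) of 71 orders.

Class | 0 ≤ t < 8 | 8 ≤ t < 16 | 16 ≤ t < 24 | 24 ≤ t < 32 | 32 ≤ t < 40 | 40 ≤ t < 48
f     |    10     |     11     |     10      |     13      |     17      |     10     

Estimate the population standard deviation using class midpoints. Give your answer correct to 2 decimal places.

13.16

Midpoints: 4, 12, 20, 28, 36, 44
n = 71, Σfm = 1788, mean = 25.1831
Σfm² = 57328
Σf(m − x̄)² = Σfm² − (Σfm)²/n = 57328 − 1788²/71 = 12300.6197
Population variance = 12300.6197 / 71 = 173.2482
Standard deviation = √173.2482 = 13.1624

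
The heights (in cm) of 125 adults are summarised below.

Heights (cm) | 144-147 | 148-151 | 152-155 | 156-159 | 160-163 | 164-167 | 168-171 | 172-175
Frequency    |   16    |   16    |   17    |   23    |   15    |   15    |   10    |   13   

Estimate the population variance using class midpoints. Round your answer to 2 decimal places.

Midpoints: 145.5, 149.5, 153.5, 157.5, 161.5, 165.5, 169.5, 173.5
n = 125, Σfm = 19807.5, mean = 158.4600
Σfm² = 3148149.25
Σf(m − x̄)² = Σfm² − (Σfm)²/n = 3148149.25 − 19807.5²/125 = 9452.8000
Population variance = 9452.8000 / 125 = 75.6224

75.62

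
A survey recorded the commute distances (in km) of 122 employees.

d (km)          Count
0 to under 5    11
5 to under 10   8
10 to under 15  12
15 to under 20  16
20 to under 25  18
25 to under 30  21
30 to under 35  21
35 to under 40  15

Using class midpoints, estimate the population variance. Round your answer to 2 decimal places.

Midpoints: 2.5, 7.5, 12.5, 17.5, 22.5, 27.5, 32.5, 37.5
n = 122, Σfm = 2745, mean = 22.5000
Σfm² = 75562.5
Σf(m − x̄)² = Σfm² − (Σfm)²/n = 75562.5 − 2745²/122 = 13800.0000
Population variance = 13800.0000 / 122 = 113.1148

113.11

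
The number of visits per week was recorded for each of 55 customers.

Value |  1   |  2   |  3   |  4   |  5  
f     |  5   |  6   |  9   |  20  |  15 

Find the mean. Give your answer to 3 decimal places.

3.618

Values: 1, 2, 3, 4, 5
Σfx = 5×1 + 6×2 + 9×3 + 20×4 + 15×5 = 199
n = Σf = 55
Mean = 199 / 55 = 3.6182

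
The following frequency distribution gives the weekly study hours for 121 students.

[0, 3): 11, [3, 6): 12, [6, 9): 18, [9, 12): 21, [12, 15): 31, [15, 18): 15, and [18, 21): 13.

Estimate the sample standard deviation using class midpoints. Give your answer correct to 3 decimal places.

5.252

Midpoints: 1.5, 4.5, 7.5, 10.5, 13.5, 16.5, 19.5
n = 121, Σfm = 1345.5, mean = 11.1198
Σfm² = 18272.25
Σf(m − x̄)² = Σfm² − (Σfm)²/n = 18272.25 − 1345.5²/121 = 3310.5124
Sample variance = 3310.5124 / 120 = 27.5876
Standard deviation = √27.5876 = 5.2524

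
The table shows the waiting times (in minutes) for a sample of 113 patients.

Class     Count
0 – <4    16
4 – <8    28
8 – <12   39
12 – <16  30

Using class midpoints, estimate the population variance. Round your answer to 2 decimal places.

Midpoints: 2, 6, 10, 14
n = 113, Σfm = 1010, mean = 8.9381
Σfm² = 10852
Σf(m − x̄)² = Σfm² − (Σfm)²/n = 10852 − 1010²/113 = 1824.5664
Population variance = 1824.5664 / 113 = 16.1466

16.15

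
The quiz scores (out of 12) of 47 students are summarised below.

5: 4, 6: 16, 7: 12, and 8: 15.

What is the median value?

7

Cumulative frequencies: 4, 20, 32, 47
n = 47, so the median is the value in position (n+1)/2 = 24.
Position 24 falls at value 7.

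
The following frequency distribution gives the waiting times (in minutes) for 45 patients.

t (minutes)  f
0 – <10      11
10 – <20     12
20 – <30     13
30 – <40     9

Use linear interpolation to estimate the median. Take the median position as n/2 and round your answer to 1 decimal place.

Cumulative frequencies: 11, 23, 36, 45
n = 45; position = n/2 = 22.5.
This falls in the class 10 – <20: L = 10, F = 11, f = 12, h = 10.
Median ≈ 10 + ((22.5 − 11) / 12) × 10 = 19.5833

19.6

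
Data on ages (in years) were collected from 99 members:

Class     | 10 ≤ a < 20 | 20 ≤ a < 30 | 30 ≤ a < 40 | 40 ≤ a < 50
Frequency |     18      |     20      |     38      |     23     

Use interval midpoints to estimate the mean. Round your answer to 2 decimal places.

Midpoints: 15, 25, 35, 45
Σfm = 18×15 + 20×25 + 38×35 + 23×45 = 3135
n = Σf = 99
Mean = 3135 / 99 = 31.6667

31.67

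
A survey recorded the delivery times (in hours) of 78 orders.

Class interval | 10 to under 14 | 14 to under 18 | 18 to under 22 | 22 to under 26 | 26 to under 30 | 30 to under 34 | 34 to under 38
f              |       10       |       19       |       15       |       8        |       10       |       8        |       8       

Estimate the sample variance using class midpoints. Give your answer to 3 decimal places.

58.398

Midpoints: 12, 16, 20, 24, 28, 32, 36
n = 78, Σfm = 1740, mean = 22.3077
Σfm² = 43312
Σf(m − x̄)² = Σfm² − (Σfm)²/n = 43312 − 1740²/78 = 4496.6154
Sample variance = 4496.6154 / 77 = 58.3976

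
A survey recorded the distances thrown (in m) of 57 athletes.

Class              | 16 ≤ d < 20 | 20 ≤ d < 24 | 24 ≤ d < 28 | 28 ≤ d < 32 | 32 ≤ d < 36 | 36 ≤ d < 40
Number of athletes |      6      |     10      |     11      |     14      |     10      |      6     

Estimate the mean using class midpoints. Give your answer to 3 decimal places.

Midpoints: 18, 22, 26, 30, 34, 38
Σfm = 6×18 + 10×22 + 11×26 + 14×30 + 10×34 + 6×38 = 1602
n = Σf = 57
Mean = 1602 / 57 = 28.1053

28.105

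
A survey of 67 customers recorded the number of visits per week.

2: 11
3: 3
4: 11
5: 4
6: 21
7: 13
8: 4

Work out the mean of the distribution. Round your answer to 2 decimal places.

5.13

Values: 2, 3, 4, 5, 6, 7, 8
Σfx = 11×2 + 3×3 + 11×4 + 4×5 + 21×6 + 13×7 + 4×8 = 344
n = Σf = 67
Mean = 344 / 67 = 5.1343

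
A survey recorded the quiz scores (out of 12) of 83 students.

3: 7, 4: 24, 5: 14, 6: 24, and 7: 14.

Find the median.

Cumulative frequencies: 7, 31, 45, 69, 83
n = 83, so the median is the value in position (n+1)/2 = 42.
Position 42 falls at value 5.

5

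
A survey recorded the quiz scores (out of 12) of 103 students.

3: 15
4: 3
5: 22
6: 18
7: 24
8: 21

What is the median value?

6

Cumulative frequencies: 15, 18, 40, 58, 82, 103
n = 103, so the median is the value in position (n+1)/2 = 52.
Position 52 falls at value 6.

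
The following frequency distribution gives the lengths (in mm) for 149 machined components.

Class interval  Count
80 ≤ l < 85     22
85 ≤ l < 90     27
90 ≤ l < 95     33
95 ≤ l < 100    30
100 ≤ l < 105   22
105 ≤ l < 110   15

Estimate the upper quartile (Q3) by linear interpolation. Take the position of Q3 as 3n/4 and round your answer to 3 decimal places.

Cumulative frequencies: 22, 49, 82, 112, 134, 149
n = 149; position = 3n/4 = 111.75.
This falls in the class 95 ≤ l < 100: L = 95, F = 82, f = 30, h = 5.
Upper quartile ≈ 95 + ((111.75 − 82) / 30) × 5 = 99.9583

99.958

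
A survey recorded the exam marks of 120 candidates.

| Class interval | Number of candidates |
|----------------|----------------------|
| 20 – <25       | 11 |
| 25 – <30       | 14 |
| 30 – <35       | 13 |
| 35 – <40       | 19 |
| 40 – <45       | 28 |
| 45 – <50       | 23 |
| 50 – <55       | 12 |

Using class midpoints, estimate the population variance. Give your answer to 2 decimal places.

80.25

Midpoints: 22.5, 27.5, 32.5, 37.5, 42.5, 47.5, 52.5
n = 120, Σfm = 4680, mean = 39.0000
Σfm² = 192150
Σf(m − x̄)² = Σfm² − (Σfm)²/n = 192150 − 4680²/120 = 9630.0000
Population variance = 9630.0000 / 120 = 80.2500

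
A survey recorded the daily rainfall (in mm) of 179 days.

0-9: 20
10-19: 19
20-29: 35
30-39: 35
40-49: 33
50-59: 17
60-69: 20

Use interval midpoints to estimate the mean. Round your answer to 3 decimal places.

34.165

Midpoints: 4.5, 14.5, 24.5, 34.5, 44.5, 54.5, 64.5
Σfm = 20×4.5 + 19×14.5 + 35×24.5 + 35×34.5 + 33×44.5 + 17×54.5 + 20×64.5 = 6115.5
n = Σf = 179
Mean = 6115.5 / 179 = 34.1648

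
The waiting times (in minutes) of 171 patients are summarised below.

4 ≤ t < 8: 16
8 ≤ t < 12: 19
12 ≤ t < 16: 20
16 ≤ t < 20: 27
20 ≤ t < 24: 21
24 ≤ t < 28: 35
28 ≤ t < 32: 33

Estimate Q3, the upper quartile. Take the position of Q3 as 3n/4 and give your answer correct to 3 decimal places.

Cumulative frequencies: 16, 35, 55, 82, 103, 138, 171
n = 171; position = 3n/4 = 128.25.
This falls in the class 24 ≤ t < 28: L = 24, F = 103, f = 35, h = 4.
Upper quartile ≈ 24 + ((128.25 − 103) / 35) × 4 = 26.8857

26.886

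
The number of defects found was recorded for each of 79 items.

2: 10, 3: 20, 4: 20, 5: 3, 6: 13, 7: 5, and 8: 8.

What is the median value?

Cumulative frequencies: 10, 30, 50, 53, 66, 71, 79
n = 79, so the median is the value in position (n+1)/2 = 40.
Position 40 falls at value 4.

4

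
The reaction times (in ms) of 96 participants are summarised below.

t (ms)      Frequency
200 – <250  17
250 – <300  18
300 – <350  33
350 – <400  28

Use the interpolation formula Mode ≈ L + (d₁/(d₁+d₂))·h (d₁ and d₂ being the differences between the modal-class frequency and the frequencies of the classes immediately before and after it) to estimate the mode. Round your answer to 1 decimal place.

337.5

Modal class: 300 – <350 (highest frequency 33).
d₁ = 33 − 18 = 15, d₂ = 33 − 28 = 5
Mode ≈ 300 + (15/(15+5)) × 50 = 300 + 37.5000 = 337.5000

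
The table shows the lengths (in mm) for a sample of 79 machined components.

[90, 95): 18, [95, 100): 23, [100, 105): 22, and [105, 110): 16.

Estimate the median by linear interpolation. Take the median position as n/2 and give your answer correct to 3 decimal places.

Cumulative frequencies: 18, 41, 63, 79
n = 79; position = n/2 = 39.5.
This falls in the class [95, 100): L = 95, F = 18, f = 23, h = 5.
Median ≈ 95 + ((39.5 − 18) / 23) × 5 = 99.6739

99.674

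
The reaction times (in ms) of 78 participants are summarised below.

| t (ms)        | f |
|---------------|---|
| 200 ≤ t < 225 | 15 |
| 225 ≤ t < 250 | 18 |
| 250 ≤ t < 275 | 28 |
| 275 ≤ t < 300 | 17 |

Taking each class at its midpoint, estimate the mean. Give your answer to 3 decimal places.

Midpoints: 212.5, 237.5, 262.5, 287.5
Σfm = 15×212.5 + 18×237.5 + 28×262.5 + 17×287.5 = 19700
n = Σf = 78
Mean = 19700 / 78 = 252.5641

252.564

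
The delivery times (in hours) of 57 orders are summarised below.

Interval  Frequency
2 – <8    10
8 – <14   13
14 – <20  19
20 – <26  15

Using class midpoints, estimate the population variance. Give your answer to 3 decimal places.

39.357

Midpoints: 5, 11, 17, 23
n = 57, Σfm = 861, mean = 15.1053
Σfm² = 15249
Σf(m − x̄)² = Σfm² − (Σfm)²/n = 15249 − 861²/57 = 2243.3684
Population variance = 2243.3684 / 57 = 39.3573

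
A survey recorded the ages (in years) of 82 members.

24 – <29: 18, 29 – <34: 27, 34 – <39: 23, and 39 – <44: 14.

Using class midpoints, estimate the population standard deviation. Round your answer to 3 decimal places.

5.052

Midpoints: 26.5, 31.5, 36.5, 41.5
n = 82, Σfm = 2748, mean = 33.5122
Σfm² = 94184.5
Σf(m − x̄)² = Σfm² − (Σfm)²/n = 94184.5 − 2748²/82 = 2092.9878
Population variance = 2092.9878 / 82 = 25.5242
Standard deviation = √25.5242 = 5.0522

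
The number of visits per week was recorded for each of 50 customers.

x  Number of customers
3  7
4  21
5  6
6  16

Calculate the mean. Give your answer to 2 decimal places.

4.62

Values: 3, 4, 5, 6
Σfx = 7×3 + 21×4 + 6×5 + 16×6 = 231
n = Σf = 50
Mean = 231 / 50 = 4.6200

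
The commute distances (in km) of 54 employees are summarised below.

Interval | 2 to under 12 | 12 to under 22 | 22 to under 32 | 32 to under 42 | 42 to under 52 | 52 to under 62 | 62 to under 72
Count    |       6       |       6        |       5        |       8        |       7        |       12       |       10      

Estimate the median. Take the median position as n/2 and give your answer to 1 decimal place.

Cumulative frequencies: 6, 12, 17, 25, 32, 44, 54
n = 54; position = n/2 = 27.
This falls in the class 42 to under 52: L = 42, F = 25, f = 7, h = 10.
Median ≈ 42 + ((27 − 25) / 7) × 10 = 44.8571

44.9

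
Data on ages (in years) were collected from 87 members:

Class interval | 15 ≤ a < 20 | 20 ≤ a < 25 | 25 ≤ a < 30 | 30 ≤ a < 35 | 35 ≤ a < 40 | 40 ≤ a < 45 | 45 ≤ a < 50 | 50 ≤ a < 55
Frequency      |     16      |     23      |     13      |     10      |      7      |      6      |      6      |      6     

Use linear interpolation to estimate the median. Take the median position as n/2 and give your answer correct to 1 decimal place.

26.7

Cumulative frequencies: 16, 39, 52, 62, 69, 75, 81, 87
n = 87; position = n/2 = 43.5.
This falls in the class 25 ≤ a < 30: L = 25, F = 39, f = 13, h = 5.
Median ≈ 25 + ((43.5 − 39) / 13) × 5 = 26.7308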